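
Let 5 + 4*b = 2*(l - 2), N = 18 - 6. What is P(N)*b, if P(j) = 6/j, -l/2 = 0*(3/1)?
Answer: -9/8 ≈ -1.1250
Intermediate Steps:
N = 12
l = 0 (l = -0*3/1 = -0*3*1 = -0*3 = -2*0 = 0)
b = -9/4 (b = -5/4 + (2*(0 - 2))/4 = -5/4 + (2*(-2))/4 = -5/4 + (¼)*(-4) = -5/4 - 1 = -9/4 ≈ -2.2500)
P(N)*b = (6/12)*(-9/4) = (6*(1/12))*(-9/4) = (½)*(-9/4) = -9/8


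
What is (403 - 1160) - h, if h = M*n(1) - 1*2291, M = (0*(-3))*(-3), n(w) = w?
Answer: 1534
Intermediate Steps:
M = 0 (M = 0*(-3) = 0)
h = -2291 (h = 0*1 - 1*2291 = 0 - 2291 = -2291)
(403 - 1160) - h = (403 - 1160) - 1*(-2291) = -757 + 2291 = 1534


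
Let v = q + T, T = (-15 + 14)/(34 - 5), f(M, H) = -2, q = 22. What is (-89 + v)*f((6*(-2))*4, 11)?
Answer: 3888/29 ≈ 134.07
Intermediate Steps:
T = -1/29 ≈ -0.034483
v = 637/29 (v = 22 - 1/29 = 637/29 ≈ 21.966)
(-89 + v)*f((6*(-2))*4, 11) = (-89 + 637/29)*(-2) = -1944/29*(-2) = 3888/29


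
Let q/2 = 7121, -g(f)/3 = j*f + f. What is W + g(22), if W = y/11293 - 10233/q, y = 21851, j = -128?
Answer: 1348313822765/160834906 ≈ 8383.2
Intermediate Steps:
g(f) = 381*f (g(f) = -3*(-128*f + f) = -(-381)*f = 381*f)
q = 14242 (q = 2*7121 = 14242)
W = 195640673/160834906 (W = 21851/11293 - 10233/14242 = 195640673/160834906 ≈ 1.2164)
W + g(22) = 195640673/160834906 + 381*22 = 195640673/160834906 + 8382 = 1348313822765/160834906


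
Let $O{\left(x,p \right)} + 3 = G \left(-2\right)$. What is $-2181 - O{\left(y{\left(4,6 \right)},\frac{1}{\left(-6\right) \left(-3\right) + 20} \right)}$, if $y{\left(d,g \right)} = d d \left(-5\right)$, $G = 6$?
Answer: $-2166$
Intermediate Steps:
$y{\left(d,g \right)} = - 5 d^{2}$ ($y{\left(d,g \right)} = d^{2} \left(-5\right) = - 5 d^{2}$)
$O{\left(x,p \right)} = -15$ ($O{\left(x,p \right)} = -3 + 6 \left(-2\right) = -3 - 12 = -15$)
$-2181 - O{\left(y{\left(4,6 \right)},\frac{1}{\left(-6\right) \left(-3\right) + 20} \right)} = -2181 - -15 = -2181 + 15 = -2166$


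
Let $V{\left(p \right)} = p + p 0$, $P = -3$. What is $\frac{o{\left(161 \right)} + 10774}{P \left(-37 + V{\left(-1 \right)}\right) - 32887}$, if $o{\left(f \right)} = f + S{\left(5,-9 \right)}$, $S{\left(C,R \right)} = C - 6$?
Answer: $- \frac{10934}{32773} \approx -0.33363$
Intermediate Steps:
$S{\left(C,R \right)} = -6 + C$ ($S{\left(C,R \right)} = C - 6 = -6 + C$)
$V{\left(p \right)} = p$ ($V{\left(p \right)} = p + 0 = p$)
$o{\left(f \right)} = -1 + f$ ($o{\left(f \right)} = f + \left(-6 + 5\right) = f - 1 = -1 + f$)
$\frac{o{\left(161 \right)} + 10774}{P \left(-37 + V{\left(-1 \right)}\right) - 32887} = \frac{\left(-1 + 161\right) + 10774}{- 3 \left(-37 - 1\right) - 32887} = \frac{160 + 10774}{\left(-3\right) \left(-38\right) - 32887} = \frac{10934}{114 - 32887} = \frac{10934}{-32773} = 10934 \left(- \frac{1}{32773}\right) = - \frac{10934}{32773}$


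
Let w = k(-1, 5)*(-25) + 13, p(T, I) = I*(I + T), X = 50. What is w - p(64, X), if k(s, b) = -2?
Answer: -5637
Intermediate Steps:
w = 63 (w = -2*(-25) + 13 = 50 + 13 = 63)
w - p(64, X) = 63 - 50*(50 + 64) = 63 - 50*114 = 63 - 1*5700 = 63 - 5700 = -5637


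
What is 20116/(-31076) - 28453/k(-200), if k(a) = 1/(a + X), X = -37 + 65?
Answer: 38020828375/7769 ≈ 4.8939e+6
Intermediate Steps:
X = 28
k(a) = 1/(28 + a) (k(a) = 1/(a + 28) = 1/(28 + a))
20116/(-31076) - 28453/k(-200) = 20116/(-31076) - 28453/(1/(28 - 200)) = 20116*(-1/31076) - 28453/(1/(-172)) = -5029/7769 - 28453/(-1/172) = -5029/7769 - 28453*(-172) = -5029/7769 + 4893916 = 38020828375/7769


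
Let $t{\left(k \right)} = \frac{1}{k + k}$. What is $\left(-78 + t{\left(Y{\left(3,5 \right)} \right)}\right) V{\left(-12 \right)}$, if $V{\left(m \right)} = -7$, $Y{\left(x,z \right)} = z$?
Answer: $\frac{5453}{10} \approx 545.3$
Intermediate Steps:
$t{\left(k \right)} = \frac{1}{2 k}$
$\left(-78 + t{\left(Y{\left(3,5 \right)} \right)}\right) V{\left(-12 \right)} = \left(-78 + \frac{1}{2 \cdot 5}\right) \left(-7\right) = \left(-78 + \frac{1}{2} \cdot \frac{1}{5}\right) \left(-7\right) = \left(-78 + \frac{1}{10}\right) \left(-7\right) = \left(- \frac{779}{10}\right) \left(-7\right) = \frac{5453}{10}$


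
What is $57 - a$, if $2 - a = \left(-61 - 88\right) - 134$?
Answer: $-228$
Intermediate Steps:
$a = 285$ ($a = 2 - \left(\left(-61 - 88\right) - 134\right) = 2 - \left(-149 - 134\right) = 2 - -283 = 2 + 283 = 285$)
$57 - a = 57 - 285 = -228$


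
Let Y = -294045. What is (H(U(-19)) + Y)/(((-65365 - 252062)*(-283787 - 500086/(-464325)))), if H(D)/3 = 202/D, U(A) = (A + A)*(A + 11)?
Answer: -6917596964175/2119234981010428952 ≈ -3.2642e-6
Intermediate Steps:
U(A) = 2*A*(11 + A) (U(A) = (2*A)*(11 + A) = 2*A*(11 + A))
H(D) = 606/D (H(D) = 3*(202/D) = 606/D)
(H(U(-19)) + Y)/(((-65365 - 252062)*(-283787 - 500086/(-464325)))) = (606/((2*(-19)*(11 - 19))) - 294045)/(((-65365 - 252062)*(-283787 - 500086/(-464325)))) = (606/((2*(-19)*(-8))) - 294045)/((-317427*(-283787 - 500086*(-1/464325)))) = (606/304 - 294045)/((-317427*(-283787 + 500086/464325))) = (606*(1/304) - 294045)/((-317427*(-131768898689/464325))) = (303/152 - 294045)/(13942335401384401/154775) = -44694537/152*154775/13942335401384401 = -6917596964175/2119234981010428952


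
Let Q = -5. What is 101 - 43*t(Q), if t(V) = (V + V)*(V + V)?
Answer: -4199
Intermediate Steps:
t(V) = 4*V² (t(V) = (2*V)*(2*V) = 4*V²)
101 - 43*t(Q) = 101 - 172*(-5)² = 101 - 172*25 = 101 - 43*100 = 101 - 4300 = -4199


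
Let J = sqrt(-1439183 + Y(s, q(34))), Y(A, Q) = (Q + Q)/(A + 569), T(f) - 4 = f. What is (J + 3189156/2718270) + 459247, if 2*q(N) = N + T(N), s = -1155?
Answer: 208060088641/453045 + I*sqrt(123552431915)/293 ≈ 4.5925e+5 + 1199.7*I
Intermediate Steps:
T(f) = 4 + f
q(N) = 2 + N (q(N) = (N + (4 + N))/2 = (4 + 2*N)/2 = 2 + N)
Y(A, Q) = 2*Q/(569 + A) (Y(A, Q) = (2*Q)/(569 + A) = 2*Q/(569 + A))
J = I*sqrt(123552431915)/293 (J = sqrt(-1439183 + 2*(2 + 34)/(569 - 1155)) = sqrt(-1439183 + 2*36/(-586)) = sqrt(-1439183 + 2*36*(-1/586)) = sqrt(-1439183 - 36/293) = sqrt(-421680655/293) = I*sqrt(123552431915)/293 ≈ 1199.7*I)
(J + 3189156/2718270) + 459247 = (I*sqrt(123552431915)/293 + 3189156/2718270) + 459247 = (I*sqrt(123552431915)/293 + 3189156*(1/2718270)) + 459247 = (I*sqrt(123552431915)/293 + 531526/453045) + 459247 = (531526/453045 + I*sqrt(123552431915)/293) + 459247 = 208060088641/453045 + I*sqrt(123552431915)/293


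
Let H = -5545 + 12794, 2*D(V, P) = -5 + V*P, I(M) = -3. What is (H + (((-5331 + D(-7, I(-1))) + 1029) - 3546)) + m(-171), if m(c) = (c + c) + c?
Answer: -1104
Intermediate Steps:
m(c) = 3*c (m(c) = 2*c + c = 3*c)
D(V, P) = -5/2 + P*V/2 (D(V, P) = (-5 + V*P)/2 = (-5 + P*V)/2 = -5/2 + P*V/2)
H = 7249
(H + (((-5331 + D(-7, I(-1))) + 1029) - 3546)) + m(-171) = (7249 + (((-5331 + (-5/2 + (1/2)*(-3)*(-7))) + 1029) - 3546)) + 3*(-171) = (7249 + (((-5331 + (-5/2 + 21/2)) + 1029) - 3546)) - 513 = (7249 + (((-5331 + 8) + 1029) - 3546)) - 513 = (7249 + ((-5323 + 1029) - 3546)) - 513 = (7249 + (-4294 - 3546)) - 513 = (7249 - 7840) - 513 = -591 - 513 = -1104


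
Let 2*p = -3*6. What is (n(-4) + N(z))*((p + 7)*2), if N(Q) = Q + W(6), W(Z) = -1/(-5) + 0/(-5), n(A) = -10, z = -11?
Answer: 416/5 ≈ 83.200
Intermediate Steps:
p = -9 (p = (-3*6)/2 = (½)*(-18) = -9)
W(Z) = ⅕ (W(Z) = -1*(-⅕) + 0*(-⅕) = ⅕ + 0 = ⅕)
N(Q) = ⅕ + Q (N(Q) = Q + ⅕ = ⅕ + Q)
(n(-4) + N(z))*((p + 7)*2) = (-10 + (⅕ - 11))*((-9 + 7)*2) = (-10 - 54/5)*(-2*2) = -104/5*(-4) = 416/5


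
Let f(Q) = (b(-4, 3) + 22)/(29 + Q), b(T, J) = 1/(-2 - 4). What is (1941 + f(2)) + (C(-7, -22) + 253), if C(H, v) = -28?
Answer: 403007/186 ≈ 2166.7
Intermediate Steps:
b(T, J) = -⅙ (b(T, J) = 1/(-6) = -⅙)
f(Q) = 131/(6*(29 + Q)) (f(Q) = (-⅙ + 22)/(29 + Q) = 131/(6*(29 + Q)))
(1941 + f(2)) + (C(-7, -22) + 253) = (1941 + 131/(6*(29 + 2))) + (-28 + 253) = (1941 + (131/6)/31) + 225 = (1941 + (131/6)*(1/31)) + 225 = (1941 + 131/186) + 225 = 361157/186 + 225 = 403007/186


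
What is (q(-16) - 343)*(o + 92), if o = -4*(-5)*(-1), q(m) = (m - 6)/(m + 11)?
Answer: -121896/5 ≈ -24379.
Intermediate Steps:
q(m) = (-6 + m)/(11 + m)
o = -20 (o = 20*(-1) = -20)
(q(-16) - 343)*(o + 92) = ((-6 - 16)/(11 - 16) - 343)*(-20 + 92) = (-22/(-5) - 343)*72 = (-⅕*(-22) - 343)*72 = (22/5 - 343)*72 = -1693/5*72 = -121896/5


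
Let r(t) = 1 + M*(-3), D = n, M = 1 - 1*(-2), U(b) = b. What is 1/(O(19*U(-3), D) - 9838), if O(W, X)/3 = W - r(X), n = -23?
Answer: -1/9985 ≈ -0.00010015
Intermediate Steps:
M = 3 (M = 1 + 2 = 3)
D = -23
r(t) = -8 (r(t) = 1 + 3*(-3) = 1 - 9 = -8)
O(W, X) = 24 + 3*W (O(W, X) = 3*(W - 1*(-8)) = 3*(W + 8) = 3*(8 + W) = 24 + 3*W)
1/(O(19*U(-3), D) - 9838) = 1/((24 + 3*(19*(-3))) - 9838) = 1/((24 + 3*(-57)) - 9838) = 1/((24 - 171) - 9838) = 1/(-147 - 9838) = 1/(-9985) = -1/9985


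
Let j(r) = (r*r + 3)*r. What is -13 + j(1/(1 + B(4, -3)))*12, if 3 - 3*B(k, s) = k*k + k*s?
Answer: 163/2 ≈ 81.500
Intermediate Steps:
B(k, s) = 1 - k**2/3 - k*s/3 (B(k, s) = 1 - (k*k + k*s)/3 = 1 - (k**2 + k*s)/3 = 1 + (-k**2/3 - k*s/3) = 1 - k**2/3 - k*s/3)
j(r) = r*(3 + r**2) (j(r) = (r**2 + 3)*r = (3 + r**2)*r = r*(3 + r**2))
-13 + j(1/(1 + B(4, -3)))*12 = -13 + ((3 + (1/(1 + (1 - 1/3*4**2 - 1/3*4*(-3))))**2)/(1 + (1 - 1/3*4**2 - 1/3*4*(-3))))*12 = -13 + ((3 + (1/(1 + (1 - 1/3*16 + 4)))**2)/(1 + (1 - 1/3*16 + 4)))*12 = -13 + ((3 + (1/(1 + (1 - 16/3 + 4)))**2)/(1 + (1 - 16/3 + 4)))*12 = -13 + ((3 + (1/(1 - 1/3))**2)/(1 - 1/3))*12 = -13 + ((3 + (1/(2/3))**2)/(2/3))*12 = -13 + (3*(3 + (3/2)**2)/2)*12 = -13 + (3*(3 + 9/4)/2)*12 = -13 + ((3/2)*(21/4))*12 = -13 + (63/8)*12 = -13 + 189/2 = 163/2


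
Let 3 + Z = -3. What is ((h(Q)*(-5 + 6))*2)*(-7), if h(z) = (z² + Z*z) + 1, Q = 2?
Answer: 98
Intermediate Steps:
Z = -6 (Z = -3 - 3 = -6)
h(z) = 1 + z² - 6*z (h(z) = (z² - 6*z) + 1 = 1 + z² - 6*z)
((h(Q)*(-5 + 6))*2)*(-7) = (((1 + 2² - 6*2)*(-5 + 6))*2)*(-7) = (((1 + 4 - 12)*1)*2)*(-7) = (-7*1*2)*(-7) = -7*2*(-7) = -14*(-7) = 98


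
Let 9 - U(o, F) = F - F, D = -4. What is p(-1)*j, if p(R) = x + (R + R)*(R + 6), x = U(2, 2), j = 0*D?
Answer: 0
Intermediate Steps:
U(o, F) = 9 (U(o, F) = 9 - (F - F) = 9 - 1*0 = 9 + 0 = 9)
j = 0 (j = 0*(-4) = 0)
x = 9
p(R) = 9 + 2*R*(6 + R) (p(R) = 9 + (R + R)*(R + 6) = 9 + (2*R)*(6 + R) = 9 + 2*R*(6 + R))
p(-1)*j = (9 + 2*(-1)**2 + 12*(-1))*0 = (9 + 2*1 - 12)*0 = (9 + 2 - 12)*0 = -1*0 = 0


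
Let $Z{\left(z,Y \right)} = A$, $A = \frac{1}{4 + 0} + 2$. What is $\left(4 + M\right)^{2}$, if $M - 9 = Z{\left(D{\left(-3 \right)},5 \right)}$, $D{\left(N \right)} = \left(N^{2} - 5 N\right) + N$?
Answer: $\frac{3721}{16} \approx 232.56$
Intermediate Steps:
$D{\left(N \right)} = N^{2} - 4 N$
$A = \frac{9}{4}$ ($A = \frac{1}{4} + 2 = \frac{9}{4} \approx 2.25$)
$Z{\left(z,Y \right)} = \frac{9}{4}$
$M = \frac{45}{4}$ ($M = 9 + \frac{9}{4} = \frac{45}{4} \approx 11.25$)
$\left(4 + M\right)^{2} = \left(4 + \frac{45}{4}\right)^{2} = \left(\frac{61}{4}\right)^{2} = \frac{3721}{16}$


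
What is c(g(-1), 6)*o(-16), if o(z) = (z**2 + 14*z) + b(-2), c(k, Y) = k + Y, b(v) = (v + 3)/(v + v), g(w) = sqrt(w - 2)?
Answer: 381/2 + 127*I*sqrt(3)/4 ≈ 190.5 + 54.993*I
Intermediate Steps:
g(w) = sqrt(-2 + w)
b(v) = (3 + v)/(2*v) (b(v) = (3 + v)/((2*v)) = (3 + v)*(1/(2*v)) = (3 + v)/(2*v))
c(k, Y) = Y + k
o(z) = -1/4 + z**2 + 14*z (o(z) = (z**2 + 14*z) + (1/2)*(3 - 2)/(-2) = (z**2 + 14*z) + (1/2)*(-1/2)*1 = (z**2 + 14*z) - 1/4 = -1/4 + z**2 + 14*z)
c(g(-1), 6)*o(-16) = (6 + sqrt(-2 - 1))*(-1/4 + (-16)**2 + 14*(-16)) = (6 + sqrt(-3))*(-1/4 + 256 - 224) = (6 + I*sqrt(3))*(127/4) = 381/2 + 127*I*sqrt(3)/4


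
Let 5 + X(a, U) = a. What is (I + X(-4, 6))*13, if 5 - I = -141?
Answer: 1781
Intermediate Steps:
I = 146 (I = 5 - 1*(-141) = 5 + 141 = 146)
X(a, U) = -5 + a
(I + X(-4, 6))*13 = (146 + (-5 - 4))*13 = (146 - 9)*13 = 137*13 = 1781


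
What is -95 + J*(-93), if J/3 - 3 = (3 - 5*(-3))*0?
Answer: -932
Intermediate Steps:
J = 9 (J = 9 + 3*((3 - 5*(-3))*0) = 9 + 3*((3 + 15)*0) = 9 + 3*(18*0) = 9 + 3*0 = 9 + 0 = 9)
-95 + J*(-93) = -95 + 9*(-93) = -95 - 837 = -932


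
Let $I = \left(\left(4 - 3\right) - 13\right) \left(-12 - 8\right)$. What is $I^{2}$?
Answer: $57600$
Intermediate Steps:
$I = 240$ ($I = \left(\left(4 - 3\right) - 13\right) \left(-20\right) = \left(1 - 13\right) \left(-20\right) = \left(-12\right) \left(-20\right) = 240$)
$I^{2} = 240^{2} = 57600$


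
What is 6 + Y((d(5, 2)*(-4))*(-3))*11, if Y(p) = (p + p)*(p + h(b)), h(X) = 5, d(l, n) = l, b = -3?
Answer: 85806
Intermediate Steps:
Y(p) = 2*p*(5 + p) (Y(p) = (p + p)*(p + 5) = (2*p)*(5 + p) = 2*p*(5 + p))
6 + Y((d(5, 2)*(-4))*(-3))*11 = 6 + (2*((5*(-4))*(-3))*(5 + (5*(-4))*(-3)))*11 = 6 + (2*(-20*(-3))*(5 - 20*(-3)))*11 = 6 + (2*60*(5 + 60))*11 = 6 + (2*60*65)*11 = 6 + 7800*11 = 6 + 85800 = 85806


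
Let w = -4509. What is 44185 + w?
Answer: 39676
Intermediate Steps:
44185 + w = 44185 - 4509 = 39676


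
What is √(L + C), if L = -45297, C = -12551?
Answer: 2*I*√14462 ≈ 240.52*I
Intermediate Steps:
√(L + C) = √(-45297 - 12551) = √(-57848) = 2*I*√14462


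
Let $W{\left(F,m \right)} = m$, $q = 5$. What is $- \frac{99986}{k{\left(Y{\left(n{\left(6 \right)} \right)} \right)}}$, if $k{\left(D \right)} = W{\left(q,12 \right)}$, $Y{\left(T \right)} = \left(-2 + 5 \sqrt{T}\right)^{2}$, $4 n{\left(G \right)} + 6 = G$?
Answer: $- \frac{49993}{6} \approx -8332.2$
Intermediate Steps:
$n{\left(G \right)} = - \frac{3}{2} + \frac{G}{4}$
$k{\left(D \right)} = 12$
$- \frac{99986}{k{\left(Y{\left(n{\left(6 \right)} \right)} \right)}} = - \frac{99986}{12} = \left(-99986\right) \frac{1}{12} = - \frac{49993}{6}$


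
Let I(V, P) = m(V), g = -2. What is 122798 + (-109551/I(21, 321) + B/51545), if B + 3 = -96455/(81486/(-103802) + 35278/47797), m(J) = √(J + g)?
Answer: 56707332996391822/461643732745 - 109551*√19/19 ≈ 97705.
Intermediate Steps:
m(J) = √(-2 + J) (m(J) = √(J - 2) = √(-2 + J))
I(V, P) = √(-2 + V)
B = 239276736027056/116429693 (B = -3 - 96455/(81486/(-103802) + 35278/47797) = -3 - 96455/(81486*(-1/103802) + 35278*(1/47797)) = -3 - 96455/(-40743/51901 + 35278/47797) = -3 - 96455/(-116429693/2480712097) = -3 - 96455*(-2480712097/116429693) = -3 + 239277085316135/116429693 = 239276736027056/116429693 ≈ 2.0551e+6)
122798 + (-109551/I(21, 321) + B/51545) = 122798 + (-109551/√(-2 + 21) + (239276736027056/116429693)/51545) = 122798 + (-109551*√19/19 + (239276736027056/116429693)*(1/51545)) = 122798 + (-109551*√19/19 + 18405902771312/461643732745) = 122798 + (18405902771312/461643732745 - 109551*√19/19) = 56707332996391822/461643732745 - 109551*√19/19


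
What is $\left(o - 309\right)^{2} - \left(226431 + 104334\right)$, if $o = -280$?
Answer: $16156$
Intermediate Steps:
$\left(o - 309\right)^{2} - \left(226431 + 104334\right) = \left(-280 - 309\right)^{2} - \left(226431 + 104334\right) = \left(-589\right)^{2} - 330765 = 346921 - 330765 = 16156$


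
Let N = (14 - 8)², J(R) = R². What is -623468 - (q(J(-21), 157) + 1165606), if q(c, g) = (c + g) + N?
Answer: -1789708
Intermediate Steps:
N = 36 (N = 6² = 36)
q(c, g) = 36 + c + g (q(c, g) = (c + g) + 36 = 36 + c + g)
-623468 - (q(J(-21), 157) + 1165606) = -623468 - ((36 + (-21)² + 157) + 1165606) = -623468 - ((36 + 441 + 157) + 1165606) = -623468 - (634 + 1165606) = -623468 - 1*1166240 = -623468 - 1166240 = -1789708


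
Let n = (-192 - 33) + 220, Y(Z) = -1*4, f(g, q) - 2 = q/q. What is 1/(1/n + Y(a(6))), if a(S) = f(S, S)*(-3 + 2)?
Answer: -5/21 ≈ -0.23810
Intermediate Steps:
f(g, q) = 3 (f(g, q) = 2 + q/q = 2 + 1 = 3)
a(S) = -3 (a(S) = 3*(-3 + 2) = 3*(-1) = -3)
Y(Z) = -4
n = -5 (n = -225 + 220 = -5)
1/(1/n + Y(a(6))) = 1/(1/(-5) - 4) = 1/(-1/5 - 4) = 1/(-21/5) = -5/21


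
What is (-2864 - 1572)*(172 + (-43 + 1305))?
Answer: -6361224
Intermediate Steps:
(-2864 - 1572)*(172 + (-43 + 1305)) = -4436*(172 + 1262) = -4436*1434 = -6361224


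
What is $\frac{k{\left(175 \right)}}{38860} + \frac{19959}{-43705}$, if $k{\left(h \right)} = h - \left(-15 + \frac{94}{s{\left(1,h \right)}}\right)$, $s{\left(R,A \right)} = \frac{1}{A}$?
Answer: $- \frac{74312502}{84918815} \approx -0.8751$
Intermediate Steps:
$k{\left(h \right)} = 15 - 93 h$ ($k{\left(h \right)} = h - \left(-15 + 94 h\right) = 15 - 93 h$)
$\frac{k{\left(175 \right)}}{38860} + \frac{19959}{-43705} = \frac{15 - 16275}{38860} + \frac{19959}{-43705} = \left(15 - 16275\right) \frac{1}{38860} + 19959 \left(- \frac{1}{43705}\right) = \left(-16260\right) \frac{1}{38860} - \frac{19959}{43705} = - \frac{813}{1943} - \frac{19959}{43705} = - \frac{74312502}{84918815}$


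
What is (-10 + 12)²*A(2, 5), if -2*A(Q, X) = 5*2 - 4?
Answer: -12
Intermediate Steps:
A(Q, X) = -3 (A(Q, X) = -(5*2 - 4)/2 = -(10 - 4)/2 = -½*6 = -3)
(-10 + 12)²*A(2, 5) = (-10 + 12)²*(-3) = 2²*(-3) = 4*(-3) = -12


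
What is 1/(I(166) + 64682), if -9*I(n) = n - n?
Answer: 1/64682 ≈ 1.5460e-5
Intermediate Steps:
I(n) = 0 (I(n) = -(n - n)/9 = -⅑*0 = 0)
1/(I(166) + 64682) = 1/(0 + 64682) = 1/64682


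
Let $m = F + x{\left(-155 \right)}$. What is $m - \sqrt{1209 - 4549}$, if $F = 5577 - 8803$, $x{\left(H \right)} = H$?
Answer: $-3381 - 2 i \sqrt{835} \approx -3381.0 - 57.793 i$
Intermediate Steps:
$F = -3226$
$m = -3381$ ($m = -3226 - 155 = -3381$)
$m - \sqrt{1209 - 4549} = -3381 - \sqrt{1209 - 4549} = -3381 - \sqrt{-3340} = -3381 - 2 i \sqrt{835}$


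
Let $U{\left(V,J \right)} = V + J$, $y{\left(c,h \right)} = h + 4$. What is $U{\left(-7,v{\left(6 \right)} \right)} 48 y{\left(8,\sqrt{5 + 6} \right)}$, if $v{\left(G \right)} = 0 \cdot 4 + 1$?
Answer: $-1152 - 288 \sqrt{11} \approx -2107.2$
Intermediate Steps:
$y{\left(c,h \right)} = 4 + h$
$v{\left(G \right)} = 1$ ($v{\left(G \right)} = 0 + 1 = 1$)
$U{\left(V,J \right)} = J + V$
$U{\left(-7,v{\left(6 \right)} \right)} 48 y{\left(8,\sqrt{5 + 6} \right)} = \left(1 - 7\right) 48 \left(4 + \sqrt{5 + 6}\right) = \left(-6\right) 48 \left(4 + \sqrt{11}\right) = - 288 \left(4 + \sqrt{11}\right) = -1152 - 288 \sqrt{11}$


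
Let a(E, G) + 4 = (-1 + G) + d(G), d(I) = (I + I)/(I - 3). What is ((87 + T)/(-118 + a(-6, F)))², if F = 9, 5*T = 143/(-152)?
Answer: 4352964529/7116609600 ≈ 0.61166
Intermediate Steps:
d(I) = 2*I/(-3 + I) (d(I) = (2*I)/(-3 + I) = 2*I/(-3 + I))
T = -143/760 (T = (143/(-152))/5 = (143*(-1/152))/5 = (⅕)*(-143/152) = -143/760 ≈ -0.18816)
a(E, G) = -5 + G + 2*G/(-3 + G) (a(E, G) = -4 + ((-1 + G) + 2*G/(-3 + G)) = -4 + (-1 + G + 2*G/(-3 + G)) = -5 + G + 2*G/(-3 + G))
((87 + T)/(-118 + a(-6, F)))² = ((87 - 143/760)/(-118 + (15 + 9² - 6*9)/(-3 + 9)))² = (65977/(760*(-118 + (15 + 81 - 54)/6)))² = (65977/(760*(-118 + (⅙)*42)))² = (65977/(760*(-118 + 7)))² = ((65977/760)/(-111))² = ((65977/760)*(-1/111))² = (-65977/84360)² = 4352964529/7116609600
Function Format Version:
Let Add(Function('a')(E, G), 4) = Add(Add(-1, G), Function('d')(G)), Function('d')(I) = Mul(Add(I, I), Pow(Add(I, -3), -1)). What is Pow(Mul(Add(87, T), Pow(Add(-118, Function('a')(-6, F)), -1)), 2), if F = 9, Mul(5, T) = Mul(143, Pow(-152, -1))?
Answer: Rational(4352964529, 7116609600) ≈ 0.61166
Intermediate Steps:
Function('d')(I) = Mul(2, I, Pow(Add(-3, I), -1)) (Function('d')(I) = Mul(Mul(2, I), Pow(Add(-3, I), -1)) = Mul(2, I, Pow(Add(-3, I), -1)))
T = Rational(-143, 760) (T = Mul(Rational(1, 5), Mul(143, Pow(-152, -1))) = Mul(Rational(1, 5), Mul(143, Rational(-1, 152))) = Mul(Rational(1, 5), Rational(-143, 152)) = Rational(-143, 760) ≈ -0.18816)
Function('a')(E, G) = Add(-5, G, Mul(2, G, Pow(Add(-3, G), -1))) (Function('a')(E, G) = Add(-4, Add(Add(-1, G), Mul(2, G, Pow(Add(-3, G), -1)))) = Add(-4, Add(-1, G, Mul(2, G, Pow(Add(-3, G), -1)))) = Add(-5, G, Mul(2, G, Pow(Add(-3, G), -1))))
Pow(Mul(Add(87, T), Pow(Add(-118, Function('a')(-6, F)), -1)), 2) = Pow(Mul(Add(87, Rational(-143, 760)), Pow(Add(-118, Mul(Pow(Add(-3, 9), -1), Add(15, Pow(9, 2), Mul(-6, 9)))), -1)), 2) = Pow(Mul(Rational(65977, 760), Pow(Add(-118, Mul(Pow(6, -1), Add(15, 81, -54))), -1)), 2) = Pow(Mul(Rational(65977, 760), Pow(Add(-118, Mul(Rational(1, 6), 42)), -1)), 2) = Pow(Mul(Rational(65977, 760), Pow(Add(-118, 7), -1)), 2) = Pow(Mul(Rational(65977, 760), Pow(-111, -1)), 2) = Pow(Mul(Rational(65977, 760), Rational(-1, 111)), 2) = Pow(Rational(-65977, 84360), 2) = Rational(4352964529, 7116609600)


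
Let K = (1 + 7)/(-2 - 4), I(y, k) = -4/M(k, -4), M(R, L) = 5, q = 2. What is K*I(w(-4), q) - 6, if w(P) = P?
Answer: -74/15 ≈ -4.9333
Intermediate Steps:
I(y, k) = -⅘ (I(y, k) = -4/5 = -4*⅕ = -⅘)
K = -4/3 (K = 8/(-6) = 8*(-⅙) = -4/3 ≈ -1.3333)
K*I(w(-4), q) - 6 = -4/3*(-⅘) - 6 = 16/15 - 6 = -74/15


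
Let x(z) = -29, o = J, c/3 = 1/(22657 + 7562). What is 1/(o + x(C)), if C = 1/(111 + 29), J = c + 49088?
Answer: 10073/494171308 ≈ 2.0384e-5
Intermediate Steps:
c = 1/10073 (c = 3/(22657 + 7562) = 3/30219 = 3*(1/30219) = 1/10073 ≈ 9.9275e-5)
J = 494463425/10073 (J = 1/10073 + 49088 = 494463425/10073 ≈ 49088.)
C = 1/140 ≈ 0.0071429
o = 494463425/10073 ≈ 49088.
1/(o + x(C)) = 1/(494463425/10073 - 29) = 1/(494171308/10073) = 10073/494171308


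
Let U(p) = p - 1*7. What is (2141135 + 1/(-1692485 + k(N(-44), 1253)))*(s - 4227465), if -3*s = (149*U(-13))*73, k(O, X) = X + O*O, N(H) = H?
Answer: -15028505014246415315/1689296 ≈ -8.8963e+12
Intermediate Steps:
U(p) = -7 + p (U(p) = p - 7 = -7 + p)
k(O, X) = X + O²
s = 217540/3 (s = -149*(-7 - 13)*73/3 = -149*(-20)*73/3 = -(-2980)*73/3 = -⅓*(-217540) = 217540/3 ≈ 72513.)
(2141135 + 1/(-1692485 + k(N(-44), 1253)))*(s - 4227465) = (2141135 + 1/(-1692485 + (1253 + (-44)²)))*(217540/3 - 4227465) = (2141135 + 1/(-1692485 + (1253 + 1936)))*(-12464855/3) = (2141135 + 1/(-1692485 + 3189))*(-12464855/3) = (2141135 + 1/(-1689296))*(-12464855/3) = (2141135 - 1/1689296)*(-12464855/3) = (3617010790959/1689296)*(-12464855/3) = -15028505014246415315/1689296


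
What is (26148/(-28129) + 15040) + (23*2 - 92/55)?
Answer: 23335449162/1547095 ≈ 15083.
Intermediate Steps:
(26148/(-28129) + 15040) + (23*2 - 92/55) = (26148*(-1/28129) + 15040) + (46 - 92*1/55) = (-26148/28129 + 15040) + (46 - 92/55) = 423034012/28129 + 2438/55 = 23335449162/1547095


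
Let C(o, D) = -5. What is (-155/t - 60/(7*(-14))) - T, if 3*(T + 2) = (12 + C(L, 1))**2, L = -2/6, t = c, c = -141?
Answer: -29068/2303 ≈ -12.622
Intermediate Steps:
t = -141
L = -1/3 (L = -2*1/6 = -1/3 ≈ -0.33333)
T = 43/3 (T = -2 + (12 - 5)**2/3 = -2 + (1/3)*7**2 = -2 + (1/3)*49 = -2 + 49/3 = 43/3 ≈ 14.333)
(-155/t - 60/(7*(-14))) - T = (-155/(-141) - 60/(7*(-14))) - 1*43/3 = (-155*(-1/141) - 60/(-98)) - 43/3 = (155/141 - 60*(-1/98)) - 43/3 = (155/141 + 30/49) - 43/3 = 11825/6909 - 43/3 = -29068/2303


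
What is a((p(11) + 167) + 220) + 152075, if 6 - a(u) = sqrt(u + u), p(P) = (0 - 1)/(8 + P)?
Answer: 152081 - 4*sqrt(17461)/19 ≈ 1.5205e+5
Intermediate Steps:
p(P) = -1/(8 + P)
a(u) = 6 - sqrt(2)*sqrt(u) (a(u) = 6 - sqrt(u + u) = 6 - sqrt(2*u) = 6 - sqrt(2)*sqrt(u))
a((p(11) + 167) + 220) + 152075 = (6 - sqrt(2)*sqrt((-1/(8 + 11) + 167) + 220)) + 152075 = (6 - sqrt(2)*sqrt((-1/19 + 167) + 220)) + 152075 = (6 - sqrt(2)*sqrt(3172/19 + 220)) + 152075 = (6 - sqrt(2)*sqrt(7352/19)) + 152075 = (6 - sqrt(2)*2*sqrt(34922)/19) + 152075 = (6 - 4*sqrt(17461)/19) + 152075 = 152081 - 4*sqrt(17461)/19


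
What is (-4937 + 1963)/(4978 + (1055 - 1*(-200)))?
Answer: -2974/6233 ≈ -0.47714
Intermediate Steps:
(-4937 + 1963)/(4978 + (1055 - 1*(-200))) = -2974/(4978 + (1055 + 200)) = -2974/(4978 + 1255) = -2974/6233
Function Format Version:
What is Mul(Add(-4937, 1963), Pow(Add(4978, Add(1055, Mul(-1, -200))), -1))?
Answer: Rational(-2974, 6233) ≈ -0.47714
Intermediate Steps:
Mul(Add(-4937, 1963), Pow(Add(4978, Add(1055, Mul(-1, -200))), -1)) = Mul(-2974, Pow(Add(4978, Add(1055, 200)), -1)) = Mul(-2974, Pow(Add(4978, 1255), -1)) = Mul(-2974, Pow(6233, -1)) = Mul(-2974, Rational(1, 6233)) = Rational(-2974, 6233)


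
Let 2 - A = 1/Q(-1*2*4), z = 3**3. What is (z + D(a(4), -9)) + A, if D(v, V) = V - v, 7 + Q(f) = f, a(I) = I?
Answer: 241/15 ≈ 16.067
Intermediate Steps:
Q(f) = -7 + f
z = 27
A = 31/15 (A = 2 - 1/(-7 - 1*2*4) = 2 - 1/(-7 - 2*4) = 2 - 1/(-7 - 8) = 2 - 1/(-15) = 2 - 1*(-1/15) = 2 + 1/15 = 31/15 ≈ 2.0667)
(z + D(a(4), -9)) + A = (27 + (-9 - 1*4)) + 31/15 = (27 + (-9 - 4)) + 31/15 = (27 - 13) + 31/15 = 14 + 31/15 = 241/15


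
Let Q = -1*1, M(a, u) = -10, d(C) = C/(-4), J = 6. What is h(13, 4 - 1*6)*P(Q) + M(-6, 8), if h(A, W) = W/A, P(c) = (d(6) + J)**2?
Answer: -341/26 ≈ -13.115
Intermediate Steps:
d(C) = -C/4 (d(C) = C*(-1/4) = -C/4)
Q = -1
P(c) = 81/4 (P(c) = (-1/4*6 + 6)**2 = (-3/2 + 6)**2 = (9/2)**2 = 81/4)
h(13, 4 - 1*6)*P(Q) + M(-6, 8) = ((4 - 1*6)/13)*(81/4) - 10 = ((4 - 6)*(1/13))*(81/4) - 10 = -2*1/13*(81/4) - 10 = -2/13*81/4 - 10 = -81/26 - 10 = -341/26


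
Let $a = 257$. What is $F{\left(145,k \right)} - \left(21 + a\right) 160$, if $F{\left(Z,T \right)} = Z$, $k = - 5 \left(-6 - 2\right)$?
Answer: $-44335$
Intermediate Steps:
$k = 40$ ($k = \left(-5\right) \left(-8\right) = 40$)
$F{\left(145,k \right)} - \left(21 + a\right) 160 = 145 - \left(21 + 257\right) 160 = 145 - 278 \cdot 160 = 145 - 44480 = -44335$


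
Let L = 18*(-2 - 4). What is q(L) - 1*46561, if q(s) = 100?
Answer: -46461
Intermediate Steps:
L = -108 (L = 18*(-6) = -108)
q(L) - 1*46561 = 100 - 1*46561 = 100 - 46561 = -46461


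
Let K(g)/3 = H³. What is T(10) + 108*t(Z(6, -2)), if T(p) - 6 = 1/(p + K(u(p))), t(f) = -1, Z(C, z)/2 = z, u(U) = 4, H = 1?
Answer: -1325/13 ≈ -101.92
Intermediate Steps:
Z(C, z) = 2*z
K(g) = 3 (K(g) = 3*1³ = 3*1 = 3)
T(p) = 6 + 1/(3 + p) (T(p) = 6 + 1/(p + 3) = 6 + 1/(3 + p))
T(10) + 108*t(Z(6, -2)) = (19 + 6*10)/(3 + 10) + 108*(-1) = (19 + 60)/13 - 108 = (1/13)*79 - 108 = 79/13 - 108 = -1325/13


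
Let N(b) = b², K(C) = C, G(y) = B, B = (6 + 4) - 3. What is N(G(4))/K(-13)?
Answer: -49/13 ≈ -3.7692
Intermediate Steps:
B = 7 (B = 10 - 3 = 7)
G(y) = 7
N(G(4))/K(-13) = 7²/(-13) = 49*(-1/13) = -49/13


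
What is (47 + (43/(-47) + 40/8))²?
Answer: 5764801/2209 ≈ 2609.7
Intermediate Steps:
(47 + (43/(-47) + 40/8))² = (47 + (43*(-1/47) + 40*(⅛)))² = (47 + (-43/47 + 5))² = (47 + 192/47)² = (2401/47)² = 5764801/2209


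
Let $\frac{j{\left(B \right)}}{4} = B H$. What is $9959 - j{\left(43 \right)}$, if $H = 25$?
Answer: $5659$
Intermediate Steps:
$j{\left(B \right)} = 100 B$ ($j{\left(B \right)} = 4 B 25 = 4 \cdot 25 B = 100 B$)
$9959 - j{\left(43 \right)} = 9959 - 100 \cdot 43 = 9959 - 4300 = 5659$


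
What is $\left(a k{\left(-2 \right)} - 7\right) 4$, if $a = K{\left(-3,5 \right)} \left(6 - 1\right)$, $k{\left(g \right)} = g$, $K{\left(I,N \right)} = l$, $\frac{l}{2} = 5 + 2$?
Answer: $-588$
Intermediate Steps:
$l = 14$ ($l = 2 \left(5 + 2\right) = 2 \cdot 7 = 14$)
$K{\left(I,N \right)} = 14$
$a = 70$ ($a = 14 \left(6 - 1\right) = 14 \cdot 5 = 70$)
$\left(a k{\left(-2 \right)} - 7\right) 4 = \left(70 \left(-2\right) - 7\right) 4 = \left(-140 - 7\right) 4 = \left(-147\right) 4 = -588$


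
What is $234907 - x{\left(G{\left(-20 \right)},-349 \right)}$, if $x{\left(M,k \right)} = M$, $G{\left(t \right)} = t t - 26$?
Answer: $234533$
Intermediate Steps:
$G{\left(t \right)} = -26 + t^{2}$ ($G{\left(t \right)} = t^{2} - 26 = -26 + t^{2}$)
$234907 - x{\left(G{\left(-20 \right)},-349 \right)} = 234907 - \left(-26 + \left(-20\right)^{2}\right) = 234907 - \left(-26 + 400\right) = 234907 - 374 = 234533$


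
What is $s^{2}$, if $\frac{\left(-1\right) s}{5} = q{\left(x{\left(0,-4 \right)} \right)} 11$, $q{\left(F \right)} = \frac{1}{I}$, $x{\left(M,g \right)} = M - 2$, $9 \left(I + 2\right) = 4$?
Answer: $\frac{245025}{196} \approx 1250.1$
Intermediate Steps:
$I = - \frac{14}{9}$ ($I = -2 + \frac{1}{9} \cdot 4 = -2 + \frac{4}{9} = - \frac{14}{9} \approx -1.5556$)
$x{\left(M,g \right)} = -2 + M$
$q{\left(F \right)} = - \frac{9}{14}$ ($q{\left(F \right)} = \frac{1}{- \frac{14}{9}} = - \frac{9}{14}$)
$s = \frac{495}{14}$ ($s = - 5 \left(\left(- \frac{9}{14}\right) 11\right) = \left(-5\right) \left(- \frac{99}{14}\right) = \frac{495}{14} \approx 35.357$)
$s^{2} = \left(\frac{495}{14}\right)^{2} = \frac{245025}{196}$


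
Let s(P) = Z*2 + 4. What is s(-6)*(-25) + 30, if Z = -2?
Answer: 30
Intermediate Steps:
s(P) = 0 (s(P) = -2*2 + 4 = -4 + 4 = 0)
s(-6)*(-25) + 30 = 0*(-25) + 30 = 0 + 30 = 30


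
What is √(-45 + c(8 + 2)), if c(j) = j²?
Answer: √55 ≈ 7.4162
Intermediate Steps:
√(-45 + c(8 + 2)) = √(-45 + (8 + 2)²) = √(-45 + 10²) = √(-45 + 100) = √55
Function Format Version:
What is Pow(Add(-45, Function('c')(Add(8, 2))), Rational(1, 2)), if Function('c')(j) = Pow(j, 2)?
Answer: Pow(55, Rational(1, 2)) ≈ 7.4162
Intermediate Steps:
Pow(Add(-45, Function('c')(Add(8, 2))), Rational(1, 2)) = Pow(Add(-45, Pow(Add(8, 2), 2)), Rational(1, 2)) = Pow(Add(-45, Pow(10, 2)), Rational(1, 2)) = Pow(Add(-45, 100), Rational(1, 2)) = Pow(55, Rational(1, 2))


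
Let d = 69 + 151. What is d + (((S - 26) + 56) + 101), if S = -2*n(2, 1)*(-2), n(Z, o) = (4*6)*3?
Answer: 639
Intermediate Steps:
n(Z, o) = 72 (n(Z, o) = 24*3 = 72)
S = 288 (S = -2*72*(-2) = -144*(-2) = 288)
d = 220
d + (((S - 26) + 56) + 101) = 220 + (((288 - 26) + 56) + 101) = 220 + ((262 + 56) + 101) = 220 + (318 + 101) = 220 + 419 = 639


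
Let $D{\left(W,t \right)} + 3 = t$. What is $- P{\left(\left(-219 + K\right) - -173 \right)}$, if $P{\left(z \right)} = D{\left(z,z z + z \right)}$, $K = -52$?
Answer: $-9503$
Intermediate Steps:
$D{\left(W,t \right)} = -3 + t$
$P{\left(z \right)} = -3 + z + z^{2}$ ($P{\left(z \right)} = -3 + \left(z z + z\right) = -3 + \left(z^{2} + z\right) = -3 + \left(z + z^{2}\right) = -3 + z + z^{2}$)
$- P{\left(\left(-219 + K\right) - -173 \right)} = - (-3 + \left(\left(-219 - 52\right) - -173\right) \left(1 - 98\right)) = - (-3 + \left(-271 + 173\right) \left(1 + \left(-271 + 173\right)\right)) = - (-3 - 98 \left(1 - 98\right)) = - (-3 - -9506) = - (-3 + 9506) = \left(-1\right) 9503 = -9503$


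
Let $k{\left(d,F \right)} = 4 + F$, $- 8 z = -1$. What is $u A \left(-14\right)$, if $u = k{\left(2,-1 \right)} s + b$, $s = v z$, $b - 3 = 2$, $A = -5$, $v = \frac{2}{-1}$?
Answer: $\frac{595}{2} \approx 297.5$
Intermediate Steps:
$v = -2$ ($v = 2 \left(-1\right) = -2$)
$b = 5$ ($b = 3 + 2 = 5$)
$z = \frac{1}{8}$ ($z = \left(- \frac{1}{8}\right) \left(-1\right) = \frac{1}{8} \approx 0.125$)
$s = - \frac{1}{4}$ ($s = \left(-2\right) \frac{1}{8} = - \frac{1}{4} \approx -0.25$)
$u = \frac{17}{4}$ ($u = \left(4 - 1\right) \left(- \frac{1}{4}\right) + 5 = 3 \left(- \frac{1}{4}\right) + 5 = - \frac{3}{4} + 5 = \frac{17}{4} \approx 4.25$)
$u A \left(-14\right) = \frac{17 \left(\left(-5\right) \left(-14\right)\right)}{4} = \frac{17}{4} \cdot 70 = \frac{595}{2}$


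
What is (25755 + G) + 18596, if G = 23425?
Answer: 67776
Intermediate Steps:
(25755 + G) + 18596 = (25755 + 23425) + 18596 = 49180 + 18596 = 67776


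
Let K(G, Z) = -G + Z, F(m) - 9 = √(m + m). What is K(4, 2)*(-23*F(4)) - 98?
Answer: 316 + 92*√2 ≈ 446.11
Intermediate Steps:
F(m) = 9 + √2*√m (F(m) = 9 + √(m + m) = 9 + √(2*m) = 9 + √2*√m)
K(G, Z) = Z - G
K(4, 2)*(-23*F(4)) - 98 = (2 - 1*4)*(-23*(9 + √2*√4)) - 98 = (2 - 4)*(-23*(9 + √2*2)) - 98 = -(-46)*(9 + 2*√2) - 98 = -2*(-207 - 46*√2) - 98 = (414 + 92*√2) - 98 = 316 + 92*√2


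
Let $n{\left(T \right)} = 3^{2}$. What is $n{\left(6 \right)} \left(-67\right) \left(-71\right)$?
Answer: $42813$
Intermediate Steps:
$n{\left(T \right)} = 9$
$n{\left(6 \right)} \left(-67\right) \left(-71\right) = 9 \left(-67\right) \left(-71\right) = \left(-603\right) \left(-71\right) = 42813$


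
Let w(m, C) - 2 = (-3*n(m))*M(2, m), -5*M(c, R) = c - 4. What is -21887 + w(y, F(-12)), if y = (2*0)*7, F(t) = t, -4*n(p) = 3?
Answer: -218841/10 ≈ -21884.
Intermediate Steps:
n(p) = -¾ (n(p) = -¼*3 = -¾)
M(c, R) = ⅘ - c/5 (M(c, R) = -(c - 4)/5 = -(-4 + c)/5 = ⅘ - c/5)
y = 0 (y = 0*7 = 0)
w(m, C) = 29/10 (w(m, C) = 2 + (-3*(-¾))*(⅘ - ⅕*2) = 2 + 9*(⅘ - ⅖)/4 = 2 + (9/4)*(⅖) = 2 + 9/10 = 29/10)
-21887 + w(y, F(-12)) = -21887 + 29/10 = -218841/10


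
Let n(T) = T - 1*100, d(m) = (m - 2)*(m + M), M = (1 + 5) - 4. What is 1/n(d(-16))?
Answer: 1/152 ≈ 0.0065789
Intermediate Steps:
M = 2 (M = 6 - 4 = 2)
d(m) = (-2 + m)*(2 + m) (d(m) = (m - 2)*(m + 2) = (-2 + m)*(2 + m))
n(T) = -100 + T (n(T) = T - 100 = -100 + T)
1/n(d(-16)) = 1/(-100 + (-4 + (-16)**2)) = 1/(-100 + (-4 + 256)) = 1/(-100 + 252) = 1/152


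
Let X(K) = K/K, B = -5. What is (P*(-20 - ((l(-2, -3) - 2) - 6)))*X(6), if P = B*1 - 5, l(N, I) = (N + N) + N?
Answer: 60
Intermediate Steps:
X(K) = 1
l(N, I) = 3*N (l(N, I) = 2*N + N = 3*N)
P = -10 (P = -5*1 - 5 = -5 - 5 = -10)
(P*(-20 - ((l(-2, -3) - 2) - 6)))*X(6) = -10*(-20 - ((3*(-2) - 2) - 6))*1 = -10*(-20 - ((-6 - 2) - 6))*1 = -10*(-20 - (-8 - 6))*1 = -10*(-20 - 1*(-14))*1 = -10*(-20 + 14)*1 = -10*(-6)*1 = 60*1 = 60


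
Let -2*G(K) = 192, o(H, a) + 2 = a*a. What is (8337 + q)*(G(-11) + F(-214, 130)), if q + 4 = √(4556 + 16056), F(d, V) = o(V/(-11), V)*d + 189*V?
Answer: -29929619434 - 7183396*√5153 ≈ -3.0445e+10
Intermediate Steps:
o(H, a) = -2 + a² (o(H, a) = -2 + a*a = -2 + a²)
F(d, V) = 189*V + d*(-2 + V²) (F(d, V) = (-2 + V²)*d + 189*V = d*(-2 + V²) + 189*V = 189*V + d*(-2 + V²))
G(K) = -96 (G(K) = -½*192 = -96)
q = -4 + 2*√5153 (q = -4 + √(4556 + 16056) = -4 + √20612 = -4 + 2*√5153 ≈ 139.57)
(8337 + q)*(G(-11) + F(-214, 130)) = (8337 + (-4 + 2*√5153))*(-96 + (189*130 - 214*(-2 + 130²))) = (8333 + 2*√5153)*(-96 + (24570 - 214*(-2 + 16900))) = (8333 + 2*√5153)*(-96 + (24570 - 214*16898)) = (8333 + 2*√5153)*(-96 + (24570 - 3616172)) = (8333 + 2*√5153)*(-96 - 3591602) = (8333 + 2*√5153)*(-3591698) = -29929619434 - 7183396*√5153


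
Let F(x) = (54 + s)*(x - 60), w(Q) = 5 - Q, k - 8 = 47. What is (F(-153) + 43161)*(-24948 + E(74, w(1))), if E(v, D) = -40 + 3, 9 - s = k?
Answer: -1035803145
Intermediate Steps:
k = 55 (k = 8 + 47 = 55)
s = -46 (s = 9 - 1*55 = 9 - 55 = -46)
F(x) = -480 + 8*x (F(x) = (54 - 46)*(x - 60) = 8*(-60 + x) = -480 + 8*x)
E(v, D) = -37
(F(-153) + 43161)*(-24948 + E(74, w(1))) = ((-480 + 8*(-153)) + 43161)*(-24948 - 37) = ((-480 - 1224) + 43161)*(-24985) = (-1704 + 43161)*(-24985) = 41457*(-24985) = -1035803145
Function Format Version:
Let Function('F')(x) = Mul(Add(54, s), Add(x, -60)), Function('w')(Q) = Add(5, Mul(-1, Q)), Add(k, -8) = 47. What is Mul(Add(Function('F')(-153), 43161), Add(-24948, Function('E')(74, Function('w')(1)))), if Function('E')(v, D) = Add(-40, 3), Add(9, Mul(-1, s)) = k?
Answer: -1035803145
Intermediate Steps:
k = 55 (k = Add(8, 47) = 55)
s = -46 (s = Add(9, Mul(-1, 55)) = Add(9, -55) = -46)
Function('F')(x) = Add(-480, Mul(8, x)) (Function('F')(x) = Mul(Add(54, -46), Add(x, -60)) = Mul(8, Add(-60, x)) = Add(-480, Mul(8, x)))
Function('E')(v, D) = -37
Mul(Add(Function('F')(-153), 43161), Add(-24948, Function('E')(74, Function('w')(1)))) = Mul(Add(Add(-480, Mul(8, -153)), 43161), Add(-24948, -37)) = Mul(Add(Add(-480, -1224), 43161), -24985) = Mul(Add(-1704, 43161), -24985) = Mul(41457, -24985) = -1035803145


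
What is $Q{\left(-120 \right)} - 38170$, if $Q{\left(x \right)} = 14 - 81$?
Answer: $-38237$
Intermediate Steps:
$Q{\left(x \right)} = -67$
$Q{\left(-120 \right)} - 38170 = -67 - 38170 = -38237$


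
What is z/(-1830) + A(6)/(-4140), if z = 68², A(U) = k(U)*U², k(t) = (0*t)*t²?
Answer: -2312/915 ≈ -2.5268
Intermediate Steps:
k(t) = 0 (k(t) = 0*t² = 0)
A(U) = 0 (A(U) = 0*U² = 0)
z = 4624
z/(-1830) + A(6)/(-4140) = 4624/(-1830) + 0/(-4140) = 4624*(-1/1830) + 0*(-1/4140) = -2312/915 + 0 = -2312/915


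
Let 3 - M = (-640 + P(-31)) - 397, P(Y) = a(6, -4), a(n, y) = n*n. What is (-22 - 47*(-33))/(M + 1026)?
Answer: 1529/2030 ≈ 0.75320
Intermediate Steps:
a(n, y) = n²
P(Y) = 36 (P(Y) = 6² = 36)
M = 1004 (M = 3 - ((-640 + 36) - 397) = 3 - (-604 - 397) = 3 - 1*(-1001) = 3 + 1001 = 1004)
(-22 - 47*(-33))/(M + 1026) = (-22 - 47*(-33))/(1004 + 1026) = (-22 + 1551)/2030 = 1529*(1/2030) = 1529/2030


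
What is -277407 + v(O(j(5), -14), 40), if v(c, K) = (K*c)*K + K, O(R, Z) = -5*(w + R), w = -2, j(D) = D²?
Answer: -461367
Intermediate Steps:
O(R, Z) = 10 - 5*R (O(R, Z) = -5*(-2 + R) = 10 - 5*R)
v(c, K) = K + c*K² (v(c, K) = c*K² + K = K + c*K²)
-277407 + v(O(j(5), -14), 40) = -277407 + 40*(1 + 40*(10 - 5*5²)) = -277407 + 40*(1 + 40*(10 - 5*25)) = -277407 + 40*(1 + 40*(10 - 125)) = -277407 + 40*(1 + 40*(-115)) = -277407 + 40*(1 - 4600) = -277407 + 40*(-4599) = -277407 - 183960 = -461367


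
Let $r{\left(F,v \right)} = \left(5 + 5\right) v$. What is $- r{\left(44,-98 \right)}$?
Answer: $980$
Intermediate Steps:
$r{\left(F,v \right)} = 10 v$
$- r{\left(44,-98 \right)} = - 10 \left(-98\right) = \left(-1\right) \left(-980\right) = 980$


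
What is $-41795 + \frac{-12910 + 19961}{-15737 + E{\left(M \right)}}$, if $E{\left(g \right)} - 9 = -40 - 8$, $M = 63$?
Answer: $- \frac{659364971}{15776} \approx -41795.0$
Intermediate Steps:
$E{\left(g \right)} = -39$ ($E{\left(g \right)} = 9 - 48 = -39$)
$-41795 + \frac{-12910 + 19961}{-15737 + E{\left(M \right)}} = -41795 + \frac{-12910 + 19961}{-15737 - 39} = -41795 + \frac{7051}{-15776} = -41795 + 7051 \left(- \frac{1}{15776}\right) = -41795 - \frac{7051}{15776} = - \frac{659364971}{15776}$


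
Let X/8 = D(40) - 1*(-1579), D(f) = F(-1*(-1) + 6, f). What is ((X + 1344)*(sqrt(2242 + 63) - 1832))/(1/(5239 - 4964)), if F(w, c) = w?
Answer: -7069321600 + 3858800*sqrt(2305) ≈ -6.8841e+9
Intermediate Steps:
D(f) = 7 (D(f) = -1*(-1) + 6 = 1 + 6 = 7)
X = 12688 (X = 8*(7 - 1*(-1579)) = 8*(7 + 1579) = 8*1586 = 12688)
((X + 1344)*(sqrt(2242 + 63) - 1832))/(1/(5239 - 4964)) = ((12688 + 1344)*(sqrt(2242 + 63) - 1832))/(1/(5239 - 4964)) = (14032*(sqrt(2305) - 1832))/(1/275) = (14032*(-1832 + sqrt(2305)))/(1/275) = (-25706624 + 14032*sqrt(2305))*275 = -7069321600 + 3858800*sqrt(2305)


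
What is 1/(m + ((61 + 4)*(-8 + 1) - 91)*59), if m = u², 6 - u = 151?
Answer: -1/11189 ≈ -8.9373e-5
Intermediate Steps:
u = -145 (u = 6 - 1*151 = 6 - 151 = -145)
m = 21025 (m = (-145)² = 21025)
1/(m + ((61 + 4)*(-8 + 1) - 91)*59) = 1/(21025 + ((61 + 4)*(-8 + 1) - 91)*59) = 1/(21025 + (65*(-7) - 91)*59) = 1/(21025 + (-455 - 91)*59) = 1/(21025 - 546*59) = 1/(21025 - 32214) = 1/(-11189) = -1/11189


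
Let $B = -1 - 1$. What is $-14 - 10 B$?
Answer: $6$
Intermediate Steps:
$B = -2$
$-14 - 10 B = -14 - -20 = -14 + 20 = 6$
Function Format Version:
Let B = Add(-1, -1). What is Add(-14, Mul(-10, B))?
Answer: 6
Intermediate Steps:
B = -2
Add(-14, Mul(-10, B)) = Add(-14, Mul(-10, -2)) = Add(-14, 20) = 6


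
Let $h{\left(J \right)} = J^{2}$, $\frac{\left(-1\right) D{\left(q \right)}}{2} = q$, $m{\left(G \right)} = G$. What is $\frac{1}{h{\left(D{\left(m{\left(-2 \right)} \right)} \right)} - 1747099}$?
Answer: $- \frac{1}{1747083} \approx -5.7238 \cdot 10^{-7}$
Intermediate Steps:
$D{\left(q \right)} = - 2 q$
$\frac{1}{h{\left(D{\left(m{\left(-2 \right)} \right)} \right)} - 1747099} = \frac{1}{\left(\left(-2\right) \left(-2\right)\right)^{2} - 1747099} = \frac{1}{4^{2} - 1747099} = \frac{1}{16 - 1747099} = \frac{1}{-1747083} = - \frac{1}{1747083}$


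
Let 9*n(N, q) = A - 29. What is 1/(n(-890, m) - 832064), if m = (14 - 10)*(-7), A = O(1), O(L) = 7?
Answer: -9/7488598 ≈ -1.2018e-6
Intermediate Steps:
A = 7
m = -28 (m = 4*(-7) = -28)
n(N, q) = -22/9 (n(N, q) = (7 - 29)/9 = (1/9)*(-22) = -22/9)
1/(n(-890, m) - 832064) = 1/(-22/9 - 832064) = 1/(-7488598/9) = -9/7488598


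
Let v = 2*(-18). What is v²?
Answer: 1296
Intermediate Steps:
v = -36
v² = (-36)² = 1296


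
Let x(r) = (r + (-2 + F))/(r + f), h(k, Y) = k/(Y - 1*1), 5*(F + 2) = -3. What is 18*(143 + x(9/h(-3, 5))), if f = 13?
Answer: 11376/5 ≈ 2275.2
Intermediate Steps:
F = -13/5 (F = -2 + (⅕)*(-3) = -2 - ⅗ = -13/5 ≈ -2.6000)
h(k, Y) = k/(-1 + Y) (h(k, Y) = k/(Y - 1) = k/(-1 + Y))
x(r) = (-23/5 + r)/(13 + r) (x(r) = (r + (-2 - 13/5))/(r + 13) = (r - 23/5)/(13 + r) = (-23/5 + r)/(13 + r))
18*(143 + x(9/h(-3, 5))) = 18*(143 + (-23/5 + 9/((-3/(-1 + 5))))/(13 + 9/((-3/(-1 + 5))))) = 18*(143 + (-23/5 + 9/((-3/4)))/(13 + 9/((-3/4)))) = 18*(143 + (-23/5 + 9/((-3*¼)))/(13 + 9/((-3*¼)))) = 18*(143 + (-23/5 + 9/(-¾))/(13 + 9/(-¾))) = 18*(143 + (-23/5 + 9*(-4/3))/(13 + 9*(-4/3))) = 18*(143 + (-23/5 - 12)/(13 - 12)) = 18*(143 - 83/5/1) = 18*(143 + 1*(-83/5)) = 18*(143 - 83/5) = 18*(632/5) = 11376/5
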